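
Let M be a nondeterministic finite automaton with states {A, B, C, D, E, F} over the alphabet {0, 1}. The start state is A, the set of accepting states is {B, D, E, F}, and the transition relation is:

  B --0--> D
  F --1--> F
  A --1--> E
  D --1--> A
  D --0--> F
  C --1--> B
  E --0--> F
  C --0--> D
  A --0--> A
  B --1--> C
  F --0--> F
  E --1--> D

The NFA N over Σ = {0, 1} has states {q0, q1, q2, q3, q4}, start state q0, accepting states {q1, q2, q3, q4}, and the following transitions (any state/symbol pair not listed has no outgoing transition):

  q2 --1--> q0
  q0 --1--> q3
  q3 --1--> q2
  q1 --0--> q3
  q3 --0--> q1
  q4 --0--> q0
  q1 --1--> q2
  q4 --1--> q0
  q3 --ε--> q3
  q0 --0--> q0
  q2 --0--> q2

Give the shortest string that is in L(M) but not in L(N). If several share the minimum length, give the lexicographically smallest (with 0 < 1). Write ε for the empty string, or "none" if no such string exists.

The string 1011 is accepted by M but not by N.
No shorter string lies in the difference, and 1011 is the lexicographically first length-4 string in L(M) \ L(N).

1011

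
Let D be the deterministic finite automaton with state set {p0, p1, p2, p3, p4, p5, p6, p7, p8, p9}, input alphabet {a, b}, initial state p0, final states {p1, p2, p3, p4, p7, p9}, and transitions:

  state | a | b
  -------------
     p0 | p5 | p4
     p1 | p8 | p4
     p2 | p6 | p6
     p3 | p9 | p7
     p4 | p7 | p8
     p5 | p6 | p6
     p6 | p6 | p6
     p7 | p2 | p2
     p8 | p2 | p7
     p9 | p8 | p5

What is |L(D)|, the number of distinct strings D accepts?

The useful subgraph on states {p0, p2, p4, p7, p8} is acyclic, so L(D) is finite; the longest accepting path visits 5 useful states, giving maximum string length 4.
Counting accepting paths from p0 by length: 1 of length 1, 1 of length 2, 4 of length 3, 2 of length 4. Total 8.

8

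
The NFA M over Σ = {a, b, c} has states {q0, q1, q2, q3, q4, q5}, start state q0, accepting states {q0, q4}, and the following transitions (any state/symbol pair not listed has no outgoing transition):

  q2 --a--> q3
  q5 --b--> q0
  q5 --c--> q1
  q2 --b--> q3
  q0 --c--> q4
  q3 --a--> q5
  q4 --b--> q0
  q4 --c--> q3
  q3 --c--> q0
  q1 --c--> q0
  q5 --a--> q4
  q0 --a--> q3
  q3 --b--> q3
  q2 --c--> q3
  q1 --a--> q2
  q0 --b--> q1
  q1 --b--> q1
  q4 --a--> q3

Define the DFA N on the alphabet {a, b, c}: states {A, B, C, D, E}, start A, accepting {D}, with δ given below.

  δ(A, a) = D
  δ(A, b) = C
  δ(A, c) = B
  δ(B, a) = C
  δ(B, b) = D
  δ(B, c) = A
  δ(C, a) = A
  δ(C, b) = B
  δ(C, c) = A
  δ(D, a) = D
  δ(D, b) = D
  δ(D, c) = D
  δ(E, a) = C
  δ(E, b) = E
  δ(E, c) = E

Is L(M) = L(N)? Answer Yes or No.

No

The empty string ε is accepted by M but rejected by N.
So L(M) ≠ L(N).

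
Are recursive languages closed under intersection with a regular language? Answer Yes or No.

A regular language is decidable (simulate its DFA), so run that check and the decider for L and accept iff both accept; everything halts.
So the recursive languages are closed under intersection with a regular language.

Yes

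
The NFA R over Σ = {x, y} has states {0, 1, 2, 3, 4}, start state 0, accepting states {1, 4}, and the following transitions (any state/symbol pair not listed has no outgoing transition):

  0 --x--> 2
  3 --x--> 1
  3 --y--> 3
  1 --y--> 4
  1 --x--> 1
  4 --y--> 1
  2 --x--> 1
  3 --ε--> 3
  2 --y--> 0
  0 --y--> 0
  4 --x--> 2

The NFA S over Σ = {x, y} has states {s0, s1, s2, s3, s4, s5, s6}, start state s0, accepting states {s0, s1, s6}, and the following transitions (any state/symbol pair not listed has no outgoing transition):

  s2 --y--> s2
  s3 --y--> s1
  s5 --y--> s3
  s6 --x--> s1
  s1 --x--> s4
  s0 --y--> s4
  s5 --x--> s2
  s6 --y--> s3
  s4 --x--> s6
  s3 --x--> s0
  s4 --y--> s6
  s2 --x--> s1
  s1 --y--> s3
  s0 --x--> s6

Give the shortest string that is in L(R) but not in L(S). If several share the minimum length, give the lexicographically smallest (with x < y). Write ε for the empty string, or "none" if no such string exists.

The string xxx is accepted by R but not by S.
No shorter string lies in the difference, and xxx is the lexicographically first length-3 string in L(R) \ L(S).

xxx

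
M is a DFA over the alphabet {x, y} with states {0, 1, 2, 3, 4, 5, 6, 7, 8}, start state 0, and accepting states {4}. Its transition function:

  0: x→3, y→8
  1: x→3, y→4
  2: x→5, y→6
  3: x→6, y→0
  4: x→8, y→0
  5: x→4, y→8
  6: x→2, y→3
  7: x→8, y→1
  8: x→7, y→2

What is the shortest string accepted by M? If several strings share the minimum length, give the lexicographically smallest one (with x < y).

A breadth-first search from 0 reaches an accepting state first via the path 0 → 8 → 7 → 1 → 4 on input yxyy.
No string of length < 4 is accepted (BFS exhausts all shorter strings without reaching an accepting state), and yxyy is the lexicographically least accepting string of length 4.

yxyy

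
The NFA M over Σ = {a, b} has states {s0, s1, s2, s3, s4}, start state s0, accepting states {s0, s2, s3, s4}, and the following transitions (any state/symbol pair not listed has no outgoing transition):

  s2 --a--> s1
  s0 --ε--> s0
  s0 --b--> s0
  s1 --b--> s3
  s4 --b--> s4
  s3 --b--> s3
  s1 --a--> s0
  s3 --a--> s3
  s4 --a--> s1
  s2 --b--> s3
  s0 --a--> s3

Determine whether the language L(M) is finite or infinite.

infinite

State s0 is reachable from the start and can reach an accepting state, and it lies on the cycle s0 → s0.
Traversing that cycle any number of times yields accepted strings of unbounded length, so the language is infinite.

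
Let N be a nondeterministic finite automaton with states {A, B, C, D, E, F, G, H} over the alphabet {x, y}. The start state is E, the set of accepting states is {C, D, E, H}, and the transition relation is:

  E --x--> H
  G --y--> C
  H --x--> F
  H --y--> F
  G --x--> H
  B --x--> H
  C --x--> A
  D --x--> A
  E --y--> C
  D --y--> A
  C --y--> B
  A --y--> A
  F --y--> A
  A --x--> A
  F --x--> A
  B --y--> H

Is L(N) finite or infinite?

finite

The useful states (reachable from E and able to reach an accepting state) are {B, C, E, H}.
Restricted to these states the transition graph has no cycle, so every accepting path has bounded length and L is finite.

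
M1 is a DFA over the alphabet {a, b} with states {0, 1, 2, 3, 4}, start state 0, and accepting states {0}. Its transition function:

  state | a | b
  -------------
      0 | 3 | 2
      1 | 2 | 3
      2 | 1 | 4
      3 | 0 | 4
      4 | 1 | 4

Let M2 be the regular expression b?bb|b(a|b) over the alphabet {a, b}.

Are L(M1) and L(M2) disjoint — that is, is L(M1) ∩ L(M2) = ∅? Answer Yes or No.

Yes

Converting the expression M2 to a DFA (subset construction, then merging equivalent states) gives the minimal DFA with states {r0, r1, r2, r3, r4}, start state r0, accepting states {r3, r4} and transitions r0: a→r1, b→r2; r1: a→r1, b→r1; r2: a→r3, b→r4; r3: a→r1, b→r1; r4: a→r1, b→r3.
Exploring the product automaton M1 × M2 from the start pair (0, r0), following both machines on each input symbol, reaches 10 state pairs: (0, r0), (3, r1), (2, r2), (0, r1), (4, r1), (1, r3), (4, r4), (2, r1), (1, r1), (4, r3).
M1 accepts in {0} and M2 accepts in {r3, r4}; no reachable pair has both components accepting, so no string drives both machines to acceptance simultaneously and L(M1) ∩ L(M2) = ∅.
So no string is accepted by both, and the intersection is empty.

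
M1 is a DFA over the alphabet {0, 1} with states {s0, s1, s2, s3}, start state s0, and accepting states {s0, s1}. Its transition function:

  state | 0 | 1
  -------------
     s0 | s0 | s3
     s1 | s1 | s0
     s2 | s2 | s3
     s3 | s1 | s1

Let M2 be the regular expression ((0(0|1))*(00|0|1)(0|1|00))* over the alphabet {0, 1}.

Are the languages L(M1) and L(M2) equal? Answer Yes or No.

The string 0 is accepted by M1 but rejected by M2.
So L(M1) ≠ L(M2).

No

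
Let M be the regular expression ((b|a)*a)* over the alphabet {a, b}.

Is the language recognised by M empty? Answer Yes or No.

No

The empty string ε matches the expression, so it belongs to L(M).
Since L(M) contains at least one string, it is not empty.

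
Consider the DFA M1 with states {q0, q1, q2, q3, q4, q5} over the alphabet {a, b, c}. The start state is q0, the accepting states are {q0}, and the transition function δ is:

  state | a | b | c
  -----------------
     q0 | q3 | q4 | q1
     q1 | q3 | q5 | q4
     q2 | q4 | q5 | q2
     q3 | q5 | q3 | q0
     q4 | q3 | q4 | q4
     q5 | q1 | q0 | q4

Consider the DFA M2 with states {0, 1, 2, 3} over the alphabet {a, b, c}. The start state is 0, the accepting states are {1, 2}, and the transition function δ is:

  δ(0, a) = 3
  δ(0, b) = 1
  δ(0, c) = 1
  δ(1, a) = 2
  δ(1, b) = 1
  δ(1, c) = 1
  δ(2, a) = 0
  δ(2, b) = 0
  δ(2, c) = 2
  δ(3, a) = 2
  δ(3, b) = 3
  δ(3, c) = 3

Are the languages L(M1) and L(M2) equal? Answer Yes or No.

No

The empty string ε is accepted by M1 but rejected by M2.
So L(M1) ≠ L(M2).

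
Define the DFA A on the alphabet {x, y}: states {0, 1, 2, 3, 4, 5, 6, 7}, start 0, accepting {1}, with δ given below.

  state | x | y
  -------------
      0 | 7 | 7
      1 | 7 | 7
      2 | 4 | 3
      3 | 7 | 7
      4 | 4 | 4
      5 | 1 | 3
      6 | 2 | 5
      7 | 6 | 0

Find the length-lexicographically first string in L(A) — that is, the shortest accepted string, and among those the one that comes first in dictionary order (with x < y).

A breadth-first search from 0 reaches an accepting state first via the path 0 → 7 → 6 → 5 → 1 on input xxyx.
No string of length < 4 is accepted (BFS exhausts all shorter strings without reaching an accepting state), and xxyx is the lexicographically least accepting string of length 4.

xxyx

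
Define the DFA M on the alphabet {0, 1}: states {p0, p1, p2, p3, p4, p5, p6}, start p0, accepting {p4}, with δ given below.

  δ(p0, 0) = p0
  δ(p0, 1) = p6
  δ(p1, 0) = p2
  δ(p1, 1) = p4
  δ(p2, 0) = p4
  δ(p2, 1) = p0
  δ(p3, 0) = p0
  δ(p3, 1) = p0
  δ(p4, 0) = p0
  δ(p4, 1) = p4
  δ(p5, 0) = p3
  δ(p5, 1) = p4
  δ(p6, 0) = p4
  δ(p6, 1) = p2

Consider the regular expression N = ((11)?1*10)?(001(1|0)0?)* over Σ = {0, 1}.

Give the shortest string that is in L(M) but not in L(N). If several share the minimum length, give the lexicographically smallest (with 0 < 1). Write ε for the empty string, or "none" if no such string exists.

010

The string 010 is accepted by M but not by N.
No shorter string lies in the difference, and 010 is the lexicographically first length-3 string in L(M) \ L(N).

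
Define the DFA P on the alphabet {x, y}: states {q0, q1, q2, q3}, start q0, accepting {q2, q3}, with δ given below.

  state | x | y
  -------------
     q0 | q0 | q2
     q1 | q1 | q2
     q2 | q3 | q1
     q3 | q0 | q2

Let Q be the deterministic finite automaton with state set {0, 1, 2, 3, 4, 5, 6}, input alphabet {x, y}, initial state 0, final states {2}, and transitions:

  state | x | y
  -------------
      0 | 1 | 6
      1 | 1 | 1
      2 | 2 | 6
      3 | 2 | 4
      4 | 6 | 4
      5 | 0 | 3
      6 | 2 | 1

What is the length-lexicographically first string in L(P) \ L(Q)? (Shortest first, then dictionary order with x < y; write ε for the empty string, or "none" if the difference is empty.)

The string y is accepted by P but not by Q.
No shorter string lies in the difference, and y is the lexicographically first length-1 string in L(P) \ L(Q).

y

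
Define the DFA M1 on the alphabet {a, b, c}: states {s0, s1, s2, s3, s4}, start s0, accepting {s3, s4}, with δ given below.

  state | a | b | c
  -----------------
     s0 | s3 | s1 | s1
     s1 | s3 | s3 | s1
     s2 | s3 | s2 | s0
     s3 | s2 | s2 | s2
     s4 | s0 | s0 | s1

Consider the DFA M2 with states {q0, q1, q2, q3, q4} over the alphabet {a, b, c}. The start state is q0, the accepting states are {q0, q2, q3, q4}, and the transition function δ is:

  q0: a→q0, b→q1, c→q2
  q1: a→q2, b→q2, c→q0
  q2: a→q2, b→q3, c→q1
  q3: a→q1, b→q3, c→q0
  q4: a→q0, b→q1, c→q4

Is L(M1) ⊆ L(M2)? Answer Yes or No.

No

The string bcb is in L(M1) but not in L(M2).
So L(M1) ⊄ L(M2).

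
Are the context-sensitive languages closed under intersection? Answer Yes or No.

Yes

An LBA keeps a copy of the input on a second track, runs the LBA for L₁, and if that accepts restores the input and runs the LBA for L₂; linear space suffices, so L₁ ∩ L₂ is context-sensitive.
So the context-sensitive languages are closed under intersection.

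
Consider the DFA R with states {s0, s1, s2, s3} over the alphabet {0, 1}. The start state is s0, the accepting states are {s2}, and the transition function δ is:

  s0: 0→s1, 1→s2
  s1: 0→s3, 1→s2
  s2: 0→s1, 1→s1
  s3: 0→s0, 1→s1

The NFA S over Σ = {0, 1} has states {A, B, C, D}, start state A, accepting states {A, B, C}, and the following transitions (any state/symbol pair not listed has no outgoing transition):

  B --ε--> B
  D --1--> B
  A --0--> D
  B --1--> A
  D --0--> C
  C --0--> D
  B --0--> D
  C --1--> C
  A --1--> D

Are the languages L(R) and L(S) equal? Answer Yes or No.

The string 1 is accepted by R but rejected by S.
So L(R) ≠ L(S).

No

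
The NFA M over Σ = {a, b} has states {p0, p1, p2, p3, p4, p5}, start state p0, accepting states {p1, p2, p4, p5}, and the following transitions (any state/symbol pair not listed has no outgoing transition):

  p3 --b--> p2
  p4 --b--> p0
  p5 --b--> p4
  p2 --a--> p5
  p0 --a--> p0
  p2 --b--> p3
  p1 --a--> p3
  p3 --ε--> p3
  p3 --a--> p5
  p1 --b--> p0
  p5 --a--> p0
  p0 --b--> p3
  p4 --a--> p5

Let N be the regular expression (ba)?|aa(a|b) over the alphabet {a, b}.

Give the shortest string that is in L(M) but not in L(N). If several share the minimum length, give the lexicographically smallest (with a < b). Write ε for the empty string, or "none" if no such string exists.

bb

The string bb is accepted by M but not by N.
No shorter string lies in the difference, and bb is the lexicographically first length-2 string in L(M) \ L(N).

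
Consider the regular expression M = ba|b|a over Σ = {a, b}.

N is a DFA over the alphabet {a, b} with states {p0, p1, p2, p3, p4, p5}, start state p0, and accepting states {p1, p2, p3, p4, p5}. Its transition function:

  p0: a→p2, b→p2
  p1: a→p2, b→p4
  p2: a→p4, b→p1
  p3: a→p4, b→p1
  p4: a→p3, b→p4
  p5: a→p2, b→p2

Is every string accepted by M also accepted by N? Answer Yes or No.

Converting the expression M to a DFA (subset construction, then merging equivalent states) gives the minimal DFA with states {m0, m1, m2, m3}, start state m0, accepting states {m1, m2} and transitions m0: a→m1, b→m2; m1: a→m3, b→m3; m2: a→m1, b→m3; m3: a→m3, b→m3.
Exploring the product automaton M × N from the start pair (m0, p0), following both machines on each input symbol, reaches 8 state pairs: (m0, p0), (m1, p2), (m2, p2), (m3, p4), (m3, p1), (m1, p4), (m3, p3), (m3, p2).
M accepts in {m1, m2} and N accepts in {p1, p2, p3, p4, p5}. The reachable pairs whose M-component is accepting are (m1, p2), (m2, p2), (m1, p4); in each of them the N-component is accepting too, so the product for L(M) \ L(N) (M-component accepting, N-component rejecting) has no reachable accepting pair and the difference is empty.
Hence every string in L(M) is also in L(N).

Yes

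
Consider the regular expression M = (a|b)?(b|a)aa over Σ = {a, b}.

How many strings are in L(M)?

The expression has no Kleene star, so L(M) is finite. Expanding the alternatives gives {aaa, baa, aaaa, abaa, baaa, bbaa}.
That is 2 of length 3, 4 of length 4: 6 strings in all.

6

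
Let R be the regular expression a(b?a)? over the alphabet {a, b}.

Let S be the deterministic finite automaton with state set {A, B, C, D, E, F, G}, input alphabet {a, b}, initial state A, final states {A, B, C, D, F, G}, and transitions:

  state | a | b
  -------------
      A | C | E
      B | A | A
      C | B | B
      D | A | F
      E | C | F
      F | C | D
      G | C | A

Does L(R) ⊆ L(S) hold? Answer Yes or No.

Converting the expression R to a DFA (subset construction, then merging equivalent states) gives the minimal DFA with states {r0, r1, r2, r3, r4}, start state r0, accepting states {r1, r3} and transitions r0: a→r1, b→r2; r1: a→r3, b→r4; r2: a→r2, b→r2; r3: a→r2, b→r2; r4: a→r3, b→r2.
Exploring the product automaton R × S from the start pair (r0, A), following both machines on each input symbol, reaches 11 state pairs: (r0, A), (r1, C), (r2, E), (r3, B), (r4, B), (r2, C), (r2, F), (r2, A), (r3, A), (r2, B), (r2, D).
R accepts in {r1, r3} and S accepts in {A, B, C, D, F, G}. The reachable pairs whose R-component is accepting are (r1, C), (r3, B), (r3, A); in each of them the S-component is accepting too, so the product for L(R) \ L(S) (R-component accepting, S-component rejecting) has no reachable accepting pair and the difference is empty.
Hence every string in L(R) is also in L(S).

Yes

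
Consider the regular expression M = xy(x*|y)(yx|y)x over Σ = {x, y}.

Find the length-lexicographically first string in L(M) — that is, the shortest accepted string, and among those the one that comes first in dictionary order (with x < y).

xyyx

By inspection of the expression, no string of length less than 4 matches, and xyyx is the lexicographically first match of length 4.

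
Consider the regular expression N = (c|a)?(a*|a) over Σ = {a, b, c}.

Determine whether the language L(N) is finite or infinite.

The expression contains a Kleene star applied to a subexpression that matches at least one nonempty string, so it matches strings of unbounded length.
Hence L(N) is infinite.

infinite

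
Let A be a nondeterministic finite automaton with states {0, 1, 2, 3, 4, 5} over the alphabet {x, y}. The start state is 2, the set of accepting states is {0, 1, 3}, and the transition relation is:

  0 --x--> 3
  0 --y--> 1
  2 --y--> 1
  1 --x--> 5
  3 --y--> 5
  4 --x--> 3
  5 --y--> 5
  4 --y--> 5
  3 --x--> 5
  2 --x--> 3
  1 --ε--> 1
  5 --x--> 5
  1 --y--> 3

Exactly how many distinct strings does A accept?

3

The useful subgraph on states {1, 2, 3} is acyclic, so L(A) is finite; the longest accepting path visits 3 useful states, giving maximum string length 2.
Counting accepting paths from 2 by length: 2 of length 1, 1 of length 2. Total 3.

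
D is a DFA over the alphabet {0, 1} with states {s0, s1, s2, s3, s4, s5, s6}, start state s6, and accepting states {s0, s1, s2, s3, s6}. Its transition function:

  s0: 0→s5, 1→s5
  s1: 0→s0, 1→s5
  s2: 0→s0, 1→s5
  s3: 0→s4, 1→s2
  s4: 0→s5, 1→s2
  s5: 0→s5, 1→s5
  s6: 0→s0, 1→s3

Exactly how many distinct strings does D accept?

The useful subgraph on states {s0, s2, s3, s4, s6} is acyclic, so L(D) is finite; the longest accepting path visits 5 useful states, giving maximum string length 4.
Counting accepting paths from s6 by length: 1 of length 0, 2 of length 1, 1 of length 2, 2 of length 3, 1 of length 4. Total 7.

7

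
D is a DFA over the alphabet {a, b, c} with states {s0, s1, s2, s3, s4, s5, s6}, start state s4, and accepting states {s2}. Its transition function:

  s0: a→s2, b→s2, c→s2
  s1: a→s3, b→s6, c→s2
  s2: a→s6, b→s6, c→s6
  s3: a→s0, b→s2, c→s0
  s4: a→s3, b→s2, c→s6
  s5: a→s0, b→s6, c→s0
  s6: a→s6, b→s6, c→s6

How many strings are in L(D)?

The useful subgraph on states {s0, s2, s3, s4} is acyclic, so L(D) is finite; the longest accepting path visits 4 useful states, giving maximum string length 3.
Counting accepting paths from s4 by length: 1 of length 1, 1 of length 2, 6 of length 3. Total 8.

8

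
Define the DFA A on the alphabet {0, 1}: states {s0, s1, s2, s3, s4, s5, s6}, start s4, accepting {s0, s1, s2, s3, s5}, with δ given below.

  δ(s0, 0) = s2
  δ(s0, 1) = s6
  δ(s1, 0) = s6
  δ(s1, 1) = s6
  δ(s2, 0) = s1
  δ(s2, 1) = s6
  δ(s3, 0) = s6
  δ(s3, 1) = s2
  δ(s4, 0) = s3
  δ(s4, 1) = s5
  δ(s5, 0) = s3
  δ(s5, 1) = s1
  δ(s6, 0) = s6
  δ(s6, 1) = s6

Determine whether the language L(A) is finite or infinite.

finite

The useful states (reachable from s4 and able to reach an accepting state) are {s1, s2, s3, s4, s5}.
Restricted to these states the transition graph has no cycle, so every accepting path has bounded length and L is finite.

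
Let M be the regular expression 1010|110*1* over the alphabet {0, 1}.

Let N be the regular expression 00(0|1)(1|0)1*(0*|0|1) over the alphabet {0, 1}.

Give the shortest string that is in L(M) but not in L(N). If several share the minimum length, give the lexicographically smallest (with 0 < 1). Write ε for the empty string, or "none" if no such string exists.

11

The string 11 is accepted by M but not by N.
No shorter string lies in the difference, and 11 is the lexicographically first length-2 string in L(M) \ L(N).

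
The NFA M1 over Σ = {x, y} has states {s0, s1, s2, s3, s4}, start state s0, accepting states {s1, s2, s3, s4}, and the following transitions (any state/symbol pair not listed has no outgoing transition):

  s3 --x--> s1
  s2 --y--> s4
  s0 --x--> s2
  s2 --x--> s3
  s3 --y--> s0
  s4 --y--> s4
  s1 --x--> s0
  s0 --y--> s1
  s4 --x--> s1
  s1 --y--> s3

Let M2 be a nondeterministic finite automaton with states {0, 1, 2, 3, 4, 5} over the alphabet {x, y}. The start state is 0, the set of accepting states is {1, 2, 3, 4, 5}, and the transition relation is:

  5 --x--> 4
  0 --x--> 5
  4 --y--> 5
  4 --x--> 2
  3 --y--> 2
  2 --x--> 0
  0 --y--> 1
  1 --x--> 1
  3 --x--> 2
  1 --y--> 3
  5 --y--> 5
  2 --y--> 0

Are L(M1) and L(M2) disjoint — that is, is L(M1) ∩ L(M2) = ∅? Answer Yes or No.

The string x is accepted by both M1 and M2.
Hence L(M1) ∩ L(M2) ≠ ∅.

No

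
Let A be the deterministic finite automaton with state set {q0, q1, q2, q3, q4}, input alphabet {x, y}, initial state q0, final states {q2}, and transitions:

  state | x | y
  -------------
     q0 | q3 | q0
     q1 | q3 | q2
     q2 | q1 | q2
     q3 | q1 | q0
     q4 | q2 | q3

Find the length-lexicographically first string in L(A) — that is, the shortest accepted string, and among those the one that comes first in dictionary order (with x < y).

A breadth-first search from q0 reaches an accepting state first via the path q0 → q3 → q1 → q2 on input xxy.
No string of length < 3 is accepted (BFS exhausts all shorter strings without reaching an accepting state), and xxy is the lexicographically least accepting string of length 3.

xxy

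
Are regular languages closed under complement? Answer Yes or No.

Take a complete DFA for L and swap accepting and non-accepting states; the resulting DFA accepts exactly Σ* \ L.
So the regular languages are closed under complement.

Yes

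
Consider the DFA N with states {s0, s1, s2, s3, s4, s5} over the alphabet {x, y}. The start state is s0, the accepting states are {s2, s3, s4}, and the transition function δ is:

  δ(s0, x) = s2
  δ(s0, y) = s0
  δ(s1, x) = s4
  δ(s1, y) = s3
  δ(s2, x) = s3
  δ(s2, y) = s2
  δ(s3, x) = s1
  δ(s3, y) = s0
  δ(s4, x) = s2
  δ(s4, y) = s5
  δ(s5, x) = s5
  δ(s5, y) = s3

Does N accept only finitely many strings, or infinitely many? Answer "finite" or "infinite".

State s0 is reachable from the start and can reach an accepting state, and it lies on the cycle s0 → s0.
Traversing that cycle any number of times yields accepted strings of unbounded length, so the language is infinite.

infinite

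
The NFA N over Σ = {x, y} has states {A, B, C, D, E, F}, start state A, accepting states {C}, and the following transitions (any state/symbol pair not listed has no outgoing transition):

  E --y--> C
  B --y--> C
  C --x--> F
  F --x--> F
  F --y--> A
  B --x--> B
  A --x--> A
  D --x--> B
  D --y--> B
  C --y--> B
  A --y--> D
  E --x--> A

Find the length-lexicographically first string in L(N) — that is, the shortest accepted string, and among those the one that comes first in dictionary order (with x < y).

A breadth-first search from A reaches an accepting state first via the path A → D → B → C on input yxy.
No string of length < 3 is accepted (BFS exhausts all shorter strings without reaching an accepting state), and yxy is the lexicographically least accepting string of length 3.

yxy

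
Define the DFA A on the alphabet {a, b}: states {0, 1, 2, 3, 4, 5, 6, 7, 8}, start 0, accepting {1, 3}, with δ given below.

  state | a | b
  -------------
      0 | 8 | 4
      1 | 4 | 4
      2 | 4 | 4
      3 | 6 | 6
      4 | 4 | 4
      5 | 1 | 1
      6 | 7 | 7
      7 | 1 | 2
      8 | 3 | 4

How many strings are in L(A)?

The useful subgraph on states {0, 1, 3, 6, 7, 8} is acyclic, so L(A) is finite; the longest accepting path visits 6 useful states, giving maximum string length 5.
Counting accepting paths from 0 by length: 1 of length 2, 4 of length 5. Total 5.

5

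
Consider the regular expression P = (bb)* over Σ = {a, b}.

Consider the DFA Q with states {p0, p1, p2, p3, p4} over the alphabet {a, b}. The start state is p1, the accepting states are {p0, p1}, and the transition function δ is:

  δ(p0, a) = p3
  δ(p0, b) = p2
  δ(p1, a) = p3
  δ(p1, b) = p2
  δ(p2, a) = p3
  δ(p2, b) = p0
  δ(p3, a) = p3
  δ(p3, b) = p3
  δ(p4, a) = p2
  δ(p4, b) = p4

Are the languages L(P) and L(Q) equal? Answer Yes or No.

Converting the expression P to a DFA (subset construction, then merging equivalent states) gives the minimal DFA with states {r0, r1, r2}, start state r0, accepting states {r0} and transitions r0: a→r1, b→r2; r1: a→r1, b→r1; r2: a→r1, b→r0.
Exploring the product automaton P × Q from the start pair (r0, p1), following both machines on each input symbol, reaches 4 state pairs: (r0, p1), (r1, p3), (r2, p2), (r0, p0).
P accepts in {r0} and Q accepts in {p0, p1}. In every reachable pair the two components are either both accepting — (r0, p1), (r0, p0) — or both non-accepting, so no string is accepted by exactly one of the machines: L(P) \ L(Q) and L(Q) \ L(P) are both empty.
Hence every string is accepted by P iff it is accepted by Q, and the two languages coincide.

Yes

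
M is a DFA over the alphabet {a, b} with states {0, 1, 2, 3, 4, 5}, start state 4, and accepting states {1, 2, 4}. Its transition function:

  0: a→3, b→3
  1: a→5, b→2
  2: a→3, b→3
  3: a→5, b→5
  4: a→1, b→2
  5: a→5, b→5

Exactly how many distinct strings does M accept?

The useful subgraph on states {1, 2, 4} is acyclic, so L(M) is finite; the longest accepting path visits 3 useful states, giving maximum string length 2.
Counting accepting paths from 4 by length: 1 of length 0, 2 of length 1, 1 of length 2. Total 4.

4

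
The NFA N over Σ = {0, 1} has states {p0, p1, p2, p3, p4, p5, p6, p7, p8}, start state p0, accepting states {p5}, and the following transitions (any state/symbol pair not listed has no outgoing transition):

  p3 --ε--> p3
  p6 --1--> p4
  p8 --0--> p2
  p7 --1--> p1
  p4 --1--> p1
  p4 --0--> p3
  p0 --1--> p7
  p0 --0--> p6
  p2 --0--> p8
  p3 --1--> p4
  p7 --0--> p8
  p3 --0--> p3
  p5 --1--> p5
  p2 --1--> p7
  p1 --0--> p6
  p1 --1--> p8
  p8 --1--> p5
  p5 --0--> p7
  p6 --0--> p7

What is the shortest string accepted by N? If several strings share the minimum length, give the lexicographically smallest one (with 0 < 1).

101

A breadth-first search from p0 reaches an accepting state first via the path p0 → p7 → p8 → p5 on input 101.
No string of length < 3 is accepted (BFS exhausts all shorter strings without reaching an accepting state), and 101 is the lexicographically least accepting string of length 3.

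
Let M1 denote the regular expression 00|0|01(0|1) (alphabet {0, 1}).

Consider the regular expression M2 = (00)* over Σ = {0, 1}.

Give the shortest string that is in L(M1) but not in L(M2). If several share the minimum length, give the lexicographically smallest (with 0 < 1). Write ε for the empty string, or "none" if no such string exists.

0

The string 0 is accepted by M1 but not by M2.
No shorter string lies in the difference, and 0 is the lexicographically first length-1 string in L(M1) \ L(M2).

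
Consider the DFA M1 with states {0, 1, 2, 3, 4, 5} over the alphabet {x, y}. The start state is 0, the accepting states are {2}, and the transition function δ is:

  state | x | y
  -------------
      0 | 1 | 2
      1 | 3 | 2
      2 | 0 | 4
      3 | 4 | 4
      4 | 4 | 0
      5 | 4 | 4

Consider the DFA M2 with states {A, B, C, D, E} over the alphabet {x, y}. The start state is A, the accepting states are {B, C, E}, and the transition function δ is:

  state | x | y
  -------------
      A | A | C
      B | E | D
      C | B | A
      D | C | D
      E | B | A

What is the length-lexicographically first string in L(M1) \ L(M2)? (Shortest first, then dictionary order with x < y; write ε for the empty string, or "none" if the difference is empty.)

The string yxy is accepted by M1 but not by M2.
No shorter string lies in the difference, and yxy is the lexicographically first length-3 string in L(M1) \ L(M2).

yxy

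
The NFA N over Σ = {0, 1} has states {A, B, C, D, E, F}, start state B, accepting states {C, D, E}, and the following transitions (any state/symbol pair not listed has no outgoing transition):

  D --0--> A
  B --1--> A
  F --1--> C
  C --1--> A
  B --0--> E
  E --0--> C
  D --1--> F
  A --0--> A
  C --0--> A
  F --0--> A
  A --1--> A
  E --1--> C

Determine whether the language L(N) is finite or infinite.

The useful states (reachable from B and able to reach an accepting state) are {B, C, E}.
Restricted to these states the transition graph has no cycle, so every accepting path has bounded length and L is finite.

finite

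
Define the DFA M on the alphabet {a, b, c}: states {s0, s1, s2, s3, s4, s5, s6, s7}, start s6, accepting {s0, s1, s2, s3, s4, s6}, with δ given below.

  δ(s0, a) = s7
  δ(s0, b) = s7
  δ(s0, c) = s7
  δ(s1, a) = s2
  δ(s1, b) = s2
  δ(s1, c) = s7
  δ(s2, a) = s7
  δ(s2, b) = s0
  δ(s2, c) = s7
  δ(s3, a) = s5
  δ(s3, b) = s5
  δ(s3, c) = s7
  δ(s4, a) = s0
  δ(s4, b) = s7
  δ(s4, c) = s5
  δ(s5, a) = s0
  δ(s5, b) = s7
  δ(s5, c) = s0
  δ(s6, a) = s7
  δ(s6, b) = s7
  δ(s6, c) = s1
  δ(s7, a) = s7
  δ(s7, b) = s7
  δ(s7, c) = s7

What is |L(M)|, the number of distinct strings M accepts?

The useful subgraph on states {s0, s1, s2, s6} is acyclic, so L(M) is finite; the longest accepting path visits 4 useful states, giving maximum string length 3.
Counting accepting paths from s6 by length: 1 of length 0, 1 of length 1, 2 of length 2, 2 of length 3. Total 6.

6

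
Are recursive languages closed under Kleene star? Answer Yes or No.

Yes

For an input w of length n, decide by dynamic programming over positions 0..n whether w factors into blocks from L, calling the decider for L on each of the O(n²) substrings; every call halts, so this decides L*.
So the recursive languages are closed under Kleene star.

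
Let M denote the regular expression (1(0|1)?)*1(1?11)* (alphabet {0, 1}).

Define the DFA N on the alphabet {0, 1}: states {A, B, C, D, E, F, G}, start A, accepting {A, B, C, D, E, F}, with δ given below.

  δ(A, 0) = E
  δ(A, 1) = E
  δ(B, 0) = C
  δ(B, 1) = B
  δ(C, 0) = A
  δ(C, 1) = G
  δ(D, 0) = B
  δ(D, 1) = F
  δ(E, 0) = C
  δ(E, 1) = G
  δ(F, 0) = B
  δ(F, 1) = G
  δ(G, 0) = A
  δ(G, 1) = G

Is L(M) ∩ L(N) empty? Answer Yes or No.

No

The string 1 is accepted by both M and N.
Hence L(M) ∩ L(N) ≠ ∅.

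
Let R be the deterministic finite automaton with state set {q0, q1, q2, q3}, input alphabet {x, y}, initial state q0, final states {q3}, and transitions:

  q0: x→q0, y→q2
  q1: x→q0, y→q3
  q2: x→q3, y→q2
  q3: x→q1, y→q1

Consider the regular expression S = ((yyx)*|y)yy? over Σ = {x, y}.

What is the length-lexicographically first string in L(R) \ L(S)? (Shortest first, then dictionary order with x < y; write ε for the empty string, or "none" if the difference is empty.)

The string yx is accepted by R but not by S.
No shorter string lies in the difference, and yx is the lexicographically first length-2 string in L(R) \ L(S).

yx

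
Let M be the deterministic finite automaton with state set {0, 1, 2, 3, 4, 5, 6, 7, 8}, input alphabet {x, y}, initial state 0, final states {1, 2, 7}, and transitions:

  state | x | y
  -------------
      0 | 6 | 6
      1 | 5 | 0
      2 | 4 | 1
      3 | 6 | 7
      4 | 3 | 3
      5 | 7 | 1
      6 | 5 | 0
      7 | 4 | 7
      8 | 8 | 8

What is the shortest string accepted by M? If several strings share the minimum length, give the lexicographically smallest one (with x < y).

xxx

A breadth-first search from 0 reaches an accepting state first via the path 0 → 6 → 5 → 7 on input xxx.
No string of length < 3 is accepted (BFS exhausts all shorter strings without reaching an accepting state), and xxx is the lexicographically least accepting string of length 3.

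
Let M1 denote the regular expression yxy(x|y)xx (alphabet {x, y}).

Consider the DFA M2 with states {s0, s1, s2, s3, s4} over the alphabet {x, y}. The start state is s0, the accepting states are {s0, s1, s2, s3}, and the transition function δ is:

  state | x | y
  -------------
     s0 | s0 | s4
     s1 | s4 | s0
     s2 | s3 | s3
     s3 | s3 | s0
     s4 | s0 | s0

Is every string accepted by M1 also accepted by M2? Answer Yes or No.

Converting the expression M1 to a DFA (subset construction, then merging equivalent states) gives the minimal DFA with states {r0, r1, r2, r3, r4, r5, r6, r7}, start state r0, accepting states {r7} and transitions r0: x→r1, y→r2; r1: x→r1, y→r1; r2: x→r3, y→r1; r3: x→r1, y→r4; r4: x→r5, y→r5; r5: x→r6, y→r1; r6: x→r7, y→r1; r7: x→r1, y→r1.
Exploring the product automaton M1 × M2 from the start pair (r0, s0), following both machines on each input symbol, reaches 9 state pairs: (r0, s0), (r1, s0), (r2, s4), (r1, s4), (r3, s0), (r4, s4), (r5, s0), (r6, s0), (r7, s0).
M1 accepts in {r7} and M2 accepts in {s0, s1, s2, s3}. The reachable pairs whose M1-component is accepting are (r7, s0); in each of them the M2-component is accepting too, so the product for L(M1) \ L(M2) (M1-component accepting, M2-component rejecting) has no reachable accepting pair and the difference is empty.
Hence every string in L(M1) is also in L(M2).

Yes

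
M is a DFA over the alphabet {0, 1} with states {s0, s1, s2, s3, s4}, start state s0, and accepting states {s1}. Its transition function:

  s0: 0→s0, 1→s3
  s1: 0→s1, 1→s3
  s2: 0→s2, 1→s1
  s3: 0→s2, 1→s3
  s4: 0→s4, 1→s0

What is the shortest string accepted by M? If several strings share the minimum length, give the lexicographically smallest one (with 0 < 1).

101

A breadth-first search from s0 reaches an accepting state first via the path s0 → s3 → s2 → s1 on input 101.
No string of length < 3 is accepted (BFS exhausts all shorter strings without reaching an accepting state), and 101 is the lexicographically least accepting string of length 3.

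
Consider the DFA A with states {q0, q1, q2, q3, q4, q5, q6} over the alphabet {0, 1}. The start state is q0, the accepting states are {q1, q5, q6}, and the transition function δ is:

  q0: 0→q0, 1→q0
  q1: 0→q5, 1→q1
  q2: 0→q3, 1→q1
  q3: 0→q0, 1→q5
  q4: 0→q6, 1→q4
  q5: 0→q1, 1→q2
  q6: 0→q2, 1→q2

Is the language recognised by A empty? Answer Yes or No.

The states reachable from the start state are {q0}.
None of the accepting states {q1, q5, q6} is reachable, so no string is accepted and L(A) = ∅.

Yes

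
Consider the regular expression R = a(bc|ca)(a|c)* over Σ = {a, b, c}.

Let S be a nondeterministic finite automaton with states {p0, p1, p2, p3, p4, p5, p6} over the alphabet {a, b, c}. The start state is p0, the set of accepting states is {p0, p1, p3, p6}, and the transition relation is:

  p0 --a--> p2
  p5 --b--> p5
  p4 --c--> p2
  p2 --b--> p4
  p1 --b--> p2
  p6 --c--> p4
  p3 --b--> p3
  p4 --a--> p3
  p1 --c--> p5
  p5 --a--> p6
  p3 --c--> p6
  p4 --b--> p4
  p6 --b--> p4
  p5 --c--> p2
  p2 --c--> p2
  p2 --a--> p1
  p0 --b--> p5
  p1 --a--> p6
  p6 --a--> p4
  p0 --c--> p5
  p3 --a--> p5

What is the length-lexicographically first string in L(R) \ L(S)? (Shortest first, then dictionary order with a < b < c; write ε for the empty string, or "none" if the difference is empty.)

abc

The string abc is accepted by R but not by S.
No shorter string lies in the difference, and abc is the lexicographically first length-3 string in L(R) \ L(S).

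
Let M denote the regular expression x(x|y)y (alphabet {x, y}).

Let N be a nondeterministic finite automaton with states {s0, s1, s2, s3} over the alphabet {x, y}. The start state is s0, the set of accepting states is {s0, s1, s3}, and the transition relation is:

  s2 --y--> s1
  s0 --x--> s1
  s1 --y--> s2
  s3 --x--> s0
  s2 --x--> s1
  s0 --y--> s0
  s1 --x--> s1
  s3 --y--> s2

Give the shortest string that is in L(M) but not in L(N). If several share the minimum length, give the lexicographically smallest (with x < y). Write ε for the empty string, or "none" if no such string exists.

xxy

The string xxy is accepted by M but not by N.
No shorter string lies in the difference, and xxy is the lexicographically first length-3 string in L(M) \ L(N).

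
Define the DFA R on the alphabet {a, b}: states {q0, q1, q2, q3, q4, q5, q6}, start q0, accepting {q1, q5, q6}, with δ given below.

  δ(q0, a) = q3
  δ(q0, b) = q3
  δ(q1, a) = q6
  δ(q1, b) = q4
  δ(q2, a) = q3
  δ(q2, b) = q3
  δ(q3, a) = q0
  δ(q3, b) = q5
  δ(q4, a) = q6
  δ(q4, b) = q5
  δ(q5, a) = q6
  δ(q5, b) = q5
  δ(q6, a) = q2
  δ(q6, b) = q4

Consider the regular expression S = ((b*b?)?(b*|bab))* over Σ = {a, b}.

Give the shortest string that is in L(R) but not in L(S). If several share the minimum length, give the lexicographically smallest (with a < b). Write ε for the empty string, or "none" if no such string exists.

ab

The string ab is accepted by R but not by S.
No shorter string lies in the difference, and ab is the lexicographically first length-2 string in L(R) \ L(S).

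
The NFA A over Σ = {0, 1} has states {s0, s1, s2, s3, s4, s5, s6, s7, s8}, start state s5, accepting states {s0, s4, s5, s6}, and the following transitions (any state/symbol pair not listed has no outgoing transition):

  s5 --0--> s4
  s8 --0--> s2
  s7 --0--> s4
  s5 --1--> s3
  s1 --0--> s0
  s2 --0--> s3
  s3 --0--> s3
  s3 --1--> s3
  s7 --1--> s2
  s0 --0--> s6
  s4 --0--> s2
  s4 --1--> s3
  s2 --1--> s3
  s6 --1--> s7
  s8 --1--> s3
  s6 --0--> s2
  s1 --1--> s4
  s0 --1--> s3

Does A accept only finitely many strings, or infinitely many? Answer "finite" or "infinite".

The useful states (reachable from s5 and able to reach an accepting state) are {s4, s5}.
Restricted to these states the transition graph has no cycle, so every accepting path has bounded length and L is finite.

finite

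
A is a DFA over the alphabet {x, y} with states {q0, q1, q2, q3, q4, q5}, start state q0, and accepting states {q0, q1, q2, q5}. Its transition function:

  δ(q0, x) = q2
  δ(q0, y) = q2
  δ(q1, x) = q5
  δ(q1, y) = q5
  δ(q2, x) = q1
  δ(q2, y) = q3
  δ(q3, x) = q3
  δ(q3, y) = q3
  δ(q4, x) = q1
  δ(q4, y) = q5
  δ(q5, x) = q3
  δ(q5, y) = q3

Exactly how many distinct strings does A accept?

9

The useful subgraph on states {q0, q1, q2, q5} is acyclic, so L(A) is finite; the longest accepting path visits 4 useful states, giving maximum string length 3.
Counting accepting paths from q0 by length: 1 of length 0, 2 of length 1, 2 of length 2, 4 of length 3. Total 9.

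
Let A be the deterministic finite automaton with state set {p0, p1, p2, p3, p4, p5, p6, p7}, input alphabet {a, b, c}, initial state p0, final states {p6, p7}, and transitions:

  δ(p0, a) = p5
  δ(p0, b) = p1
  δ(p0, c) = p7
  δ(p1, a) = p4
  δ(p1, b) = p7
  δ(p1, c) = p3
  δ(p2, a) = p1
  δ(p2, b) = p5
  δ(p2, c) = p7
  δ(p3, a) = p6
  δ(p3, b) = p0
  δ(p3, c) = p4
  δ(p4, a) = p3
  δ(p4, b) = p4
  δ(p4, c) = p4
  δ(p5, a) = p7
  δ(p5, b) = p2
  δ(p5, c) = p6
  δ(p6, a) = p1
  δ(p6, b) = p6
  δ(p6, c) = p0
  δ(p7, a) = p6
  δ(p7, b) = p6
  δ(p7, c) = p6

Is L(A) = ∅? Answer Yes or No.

No

The string c is accepted: the run p0 → p7 ends in the accepting state p7.
Since at least one string is accepted, L(A) is not empty.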